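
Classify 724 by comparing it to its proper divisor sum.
deficient

Proper divisors of 724: sum = 1 + 2 + 4 + 181 + 362 = 550
Since 550 < 724, 724 is deficient.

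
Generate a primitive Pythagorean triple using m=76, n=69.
(1015, 10488, 10537)

Euclid's formula: a = m² - n², b = 2mn, c = m² + n²
m = 76, n = 69
a = 76² - 69² = 5776 - 4761 = 1015
b = 2 × 76 × 69 = 10488
c = 76² + 69² = 5776 + 4761 = 10537
Verification: 1015² + 10488² = 1030225 + 109998144 = 111028369 = 10537² ✓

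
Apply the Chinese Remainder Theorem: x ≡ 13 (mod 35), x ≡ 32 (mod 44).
1308

Using Chinese Remainder Theorem:
M = 35 × 44 = 1540
M1 = 44, M2 = 35
y1 = 44^(-1) mod 35 = 4
y2 = 35^(-1) mod 44 = 39
x = (13×44×4 + 32×35×39) mod 1540 = 1308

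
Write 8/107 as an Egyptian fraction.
1/14 + 1/300 + 1/224700

Greedy algorithm:
8/107: ceiling(107/8) = 14, use 1/14
5/1498: ceiling(1498/5) = 300, use 1/300
1/224700: ceiling(224700/1) = 224700, use 1/224700
Result: 8/107 = 1/14 + 1/300 + 1/224700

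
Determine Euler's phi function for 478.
238

478 = 2 × 239
φ(n) = n × ∏(1 - 1/p) for each prime p dividing n
φ(478) = 478 × (1 - 1/2) × (1 - 1/239) = 238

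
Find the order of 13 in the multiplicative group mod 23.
11

23 is prime, so ord(13) divides φ(23) = 22.
Divisors of 22: 1, 2, 11, 22.
Repeated squaring: 13^1 ≡ 13, 13^2 ≡ 8, 13^4 ≡ 18, 13^8 ≡ 2, 13^16 ≡ 4 (mod 23).
Test 13^d mod 23 for each divisor d in increasing order:
13^1 ≡ 13
13^2 ≡ 8
13^11 = 13^8·13^2·13^1 ≡ 1  ← first divisor giving 1
The order is 11.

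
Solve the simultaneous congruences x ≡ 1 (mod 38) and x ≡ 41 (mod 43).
1331

Using Chinese Remainder Theorem:
M = 38 × 43 = 1634
M1 = 43, M2 = 38
y1 = 43^(-1) mod 38 = 23
y2 = 38^(-1) mod 43 = 17
x = (1×43×23 + 41×38×17) mod 1634 = 1331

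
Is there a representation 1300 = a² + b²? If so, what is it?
2² + 36² (a=2, b=36)

Factorization: 1300 = 2^2 × 5^2 × 13
By Fermat: n is sum of two squares iff every prime p ≡ 3 (mod 4) appears to even power.
All primes ≡ 3 (mod 4) appear to even power.
Search a = 0, 1, 2, … for 1300 - a² a perfect square: first hit at a = 2: 1300 - 4 = 1296 = 36².
1300 = 2² + 36² = 4 + 1296 ✓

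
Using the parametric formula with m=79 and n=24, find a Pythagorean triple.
(5665, 3792, 6817)

Euclid's formula: a = m² - n², b = 2mn, c = m² + n²
m = 79, n = 24
a = 79² - 24² = 6241 - 576 = 5665
b = 2 × 79 × 24 = 3792
c = 79² + 24² = 6241 + 576 = 6817
Verification: 5665² + 3792² = 32092225 + 14379264 = 46471489 = 6817² ✓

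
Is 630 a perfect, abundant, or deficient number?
abundant

Proper divisors of 630: sum = 1 + 2 + 3 + 5 + 6 + 7 + 9 + 10 + ... + 105 + 126 + 210 + 315 (23 divisors) = 1242
Since 1242 > 630, 630 is abundant.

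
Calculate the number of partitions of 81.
18004327

p(n) counts ways to write n as a sum of positive integers (order ignored).
Euler's pentagonal recurrence: p(k) = p(k-1) + p(k-2) - p(k-5) - p(k-7) + p(k-12) + p(k-15) - ... (offsets j(3j∓1)/2, signs ++--, p(0)=1, p(<0)=0).
DP table for k = 0..80: p(0)=1, p(1)=1, p(2)=2, p(3)=3, p(4)=5, p(5)=7, p(6)=11, p(7)=15, p(8)=22, p(9)=30, p(10)=42, p(11)=56, p(12)=77, p(13)=101, p(14)=135, p(15)=176, p(16)=231, p(17)=297, p(18)=385, p(19)=490, p(20)=627, p(21)=792, p(22)=1002, p(23)=1255, p(24)=1575, p(25)=1958, p(26)=2436, p(27)=3010, p(28)=3718, p(29)=4565, p(30)=5604, p(31)=6842, p(32)=8349, p(33)=10143, p(34)=12310, p(35)=14883, p(36)=17977, p(37)=21637, p(38)=26015, p(39)=31185, p(40)=37338, p(41)=44583, p(42)=53174, p(43)=63261, p(44)=75175, p(45)=89134, p(46)=105558, p(47)=124754, p(48)=147273, p(49)=173525, p(50)=204226, p(51)=239943, p(52)=281589, p(53)=329931, p(54)=386155, p(55)=451276, p(56)=526823, p(57)=614154, p(58)=715220, p(59)=831820, p(60)=966467, p(61)=1121505, p(62)=1300156, p(63)=1505499, p(64)=1741630, p(65)=2012558, p(66)=2323520, p(67)=2679689, p(68)=3087735, p(69)=3554345, p(70)=4087968, p(71)=4697205, p(72)=5392783, p(73)=6185689, p(74)=7089500, p(75)=8118264, p(76)=9289091, p(77)=10619863, p(78)=12132164, p(79)=13848650, p(80)=15796476.
Final step: p(81) = p(80) + p(79) - p(76) - p(74) + p(69) + p(66) - p(59) - p(55) + p(46) + p(41) - p(30) - p(24) + p(11) + p(4)
= 15796476 + 13848650 - 9289091 - 7089500 + 3554345 + 2323520 - 831820 - 451276 + 105558 + 44583 - 5604 - 1575 + 56 + 5
= 18004327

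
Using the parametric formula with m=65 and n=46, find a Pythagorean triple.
(2109, 5980, 6341)

Euclid's formula: a = m² - n², b = 2mn, c = m² + n²
m = 65, n = 46
a = 65² - 46² = 4225 - 2116 = 2109
b = 2 × 65 × 46 = 5980
c = 65² + 46² = 4225 + 2116 = 6341
Verification: 2109² + 5980² = 4447881 + 35760400 = 40208281 = 6341² ✓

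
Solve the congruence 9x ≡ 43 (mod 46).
x ≡ 15 (mod 46)

gcd(9, 46) = 1, which divides 43, so solutions exist.
Find 9^(-1) mod 46 by the extended Euclidean algorithm:
46 = 5 × 9 + 1  ⟹  1 = (1)·46 + (-5)·9
So (-5)·9 ≡ 1 (mod 46), i.e. 9^(-1) ≡ -5 ≡ 41 (mod 46).
x ≡ 41 × 43 = 1763 ≡ 15 (mod 46).
Check: 9 × 15 = 135 ≡ 43 (mod 46).
Unique solution: x ≡ 15 (mod 46)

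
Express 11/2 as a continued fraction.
[5; 2]

Euclidean algorithm steps:
11 = 5 × 2 + 1
2 = 2 × 1 + 0
Continued fraction: [5; 2]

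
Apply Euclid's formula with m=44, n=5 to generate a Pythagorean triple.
(1911, 440, 1961)

Euclid's formula: a = m² - n², b = 2mn, c = m² + n²
m = 44, n = 5
a = 44² - 5² = 1936 - 25 = 1911
b = 2 × 44 × 5 = 440
c = 44² + 5² = 1936 + 25 = 1961
Verification: 1911² + 440² = 3651921 + 193600 = 3845521 = 1961² ✓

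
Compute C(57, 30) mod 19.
0

Using Lucas' theorem:
Write n=57 and k=30 in base 19:
n in base 19: [3, 0]
k in base 19: [1, 11]
C(57,30) mod 19 = ∏ C(n_i, k_i) mod 19
Digit binomials (mod 19): C(3,1) = 3; C(0,11) = 0 (k_i > n_i)
Product: 3 × 0 = 0 ≡ 0 (mod 19)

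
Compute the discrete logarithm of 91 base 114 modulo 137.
99

Baby-step giant-step with step n = ⌈√137⌉ = 12.
Baby steps 114^j mod 137 (j:value) for j=0..11: 0:1, 1:114, 2:118, 3:26, 4:87, 5:54, 6:128, 7:70, 8:34, 9:40, 10:39, 11:62.
Giant-step multiplier: 114^(-12) ≡ 114^(136-12) = 114^124 ≡ 22 (mod 137).
Giant steps γ_i = 91·22^i mod 137: γ_0=91, γ_1=84, γ_2=67, γ_3=104, γ_4=96, γ_5=57, γ_6=21, γ_7=51, γ_8=26 (in table at j=3).
x = i·n + j = 8·12 + 3 = 99.
Check: 114^99 ≡ 91 (mod 137).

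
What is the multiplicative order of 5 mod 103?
102

103 is prime, so ord(5) divides φ(103) = 102.
Divisors of 102: 1, 2, 3, 6, 17, 34, 51, 102.
Repeated squaring: 5^1 ≡ 5, 5^2 ≡ 25, 5^4 ≡ 7, 5^8 ≡ 49, 5^16 ≡ 32, 5^32 ≡ 97, 5^64 ≡ 36 (mod 103).
Test 5^d mod 103 for each divisor d in increasing order:
5^1 ≡ 5
5^2 ≡ 25
5^3 = 5^2·5^1 ≡ 22
5^6 = 5^4·5^2 ≡ 72
5^17 = 5^16·5^1 ≡ 57
5^34 = 5^32·5^2 ≡ 56
5^51 = 5^32·5^16·5^2·5^1 ≡ 102
5^102 = 5^64·5^32·5^4·5^2 ≡ 1  ← first divisor giving 1
The order is 102.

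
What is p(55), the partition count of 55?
451276

p(n) counts ways to write n as a sum of positive integers (order ignored).
Euler's pentagonal recurrence: p(k) = p(k-1) + p(k-2) - p(k-5) - p(k-7) + p(k-12) + p(k-15) - ... (offsets j(3j∓1)/2, signs ++--, p(0)=1, p(<0)=0).
DP table for k = 0..54: p(0)=1, p(1)=1, p(2)=2, p(3)=3, p(4)=5, p(5)=7, p(6)=11, p(7)=15, p(8)=22, p(9)=30, p(10)=42, p(11)=56, p(12)=77, p(13)=101, p(14)=135, p(15)=176, p(16)=231, p(17)=297, p(18)=385, p(19)=490, p(20)=627, p(21)=792, p(22)=1002, p(23)=1255, p(24)=1575, p(25)=1958, p(26)=2436, p(27)=3010, p(28)=3718, p(29)=4565, p(30)=5604, p(31)=6842, p(32)=8349, p(33)=10143, p(34)=12310, p(35)=14883, p(36)=17977, p(37)=21637, p(38)=26015, p(39)=31185, p(40)=37338, p(41)=44583, p(42)=53174, p(43)=63261, p(44)=75175, p(45)=89134, p(46)=105558, p(47)=124754, p(48)=147273, p(49)=173525, p(50)=204226, p(51)=239943, p(52)=281589, p(53)=329931, p(54)=386155.
Final step: p(55) = p(54) + p(53) - p(50) - p(48) + p(43) + p(40) - p(33) - p(29) + p(20) + p(15) - p(4)
= 386155 + 329931 - 204226 - 147273 + 63261 + 37338 - 10143 - 4565 + 627 + 176 - 5
= 451276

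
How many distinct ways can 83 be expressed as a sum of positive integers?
23338469

p(n) counts ways to write n as a sum of positive integers (order ignored).
Euler's pentagonal recurrence: p(k) = p(k-1) + p(k-2) - p(k-5) - p(k-7) + p(k-12) + p(k-15) - ... (offsets j(3j∓1)/2, signs ++--, p(0)=1, p(<0)=0).
DP table for k = 0..82: p(0)=1, p(1)=1, p(2)=2, p(3)=3, p(4)=5, p(5)=7, p(6)=11, p(7)=15, p(8)=22, p(9)=30, p(10)=42, p(11)=56, p(12)=77, p(13)=101, p(14)=135, p(15)=176, p(16)=231, p(17)=297, p(18)=385, p(19)=490, p(20)=627, p(21)=792, p(22)=1002, p(23)=1255, p(24)=1575, p(25)=1958, p(26)=2436, p(27)=3010, p(28)=3718, p(29)=4565, p(30)=5604, p(31)=6842, p(32)=8349, p(33)=10143, p(34)=12310, p(35)=14883, p(36)=17977, p(37)=21637, p(38)=26015, p(39)=31185, p(40)=37338, p(41)=44583, p(42)=53174, p(43)=63261, p(44)=75175, p(45)=89134, p(46)=105558, p(47)=124754, p(48)=147273, p(49)=173525, p(50)=204226, p(51)=239943, p(52)=281589, p(53)=329931, p(54)=386155, p(55)=451276, p(56)=526823, p(57)=614154, p(58)=715220, p(59)=831820, p(60)=966467, p(61)=1121505, p(62)=1300156, p(63)=1505499, p(64)=1741630, p(65)=2012558, p(66)=2323520, p(67)=2679689, p(68)=3087735, p(69)=3554345, p(70)=4087968, p(71)=4697205, p(72)=5392783, p(73)=6185689, p(74)=7089500, p(75)=8118264, p(76)=9289091, p(77)=10619863, p(78)=12132164, p(79)=13848650, p(80)=15796476, p(81)=18004327, p(82)=20506255.
Final step: p(83) = p(82) + p(81) - p(78) - p(76) + p(71) + p(68) - p(61) - p(57) + p(48) + p(43) - p(32) - p(26) + p(13) + p(6)
= 20506255 + 18004327 - 12132164 - 9289091 + 4697205 + 3087735 - 1121505 - 614154 + 147273 + 63261 - 8349 - 2436 + 101 + 11
= 23338469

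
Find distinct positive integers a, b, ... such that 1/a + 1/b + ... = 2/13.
1/7 + 1/91

Greedy algorithm:
2/13: ceiling(13/2) = 7, use 1/7
1/91: ceiling(91/1) = 91, use 1/91
Result: 2/13 = 1/7 + 1/91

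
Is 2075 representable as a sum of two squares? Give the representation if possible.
Not possible

Factorization: 2075 = 5^2 × 83
By Fermat: n is sum of two squares iff every prime p ≡ 3 (mod 4) appears to even power.
Prime(s) ≡ 3 (mod 4) with odd exponent: [(83, 1)]
Therefore 2075 cannot be expressed as a² + b².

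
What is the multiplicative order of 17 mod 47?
23

47 is prime, so ord(17) divides φ(47) = 46.
Divisors of 46: 1, 2, 23, 46.
Repeated squaring: 17^1 ≡ 17, 17^2 ≡ 7, 17^4 ≡ 2, 17^8 ≡ 4, 17^16 ≡ 16, 17^32 ≡ 21 (mod 47).
Test 17^d mod 47 for each divisor d in increasing order:
17^1 ≡ 17
17^2 ≡ 7
17^23 = 17^16·17^4·17^2·17^1 ≡ 1  ← first divisor giving 1
The order is 23.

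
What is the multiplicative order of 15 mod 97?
96

97 is prime, so ord(15) divides φ(97) = 96.
Divisors of 96: 1, 2, 3, 4, 6, 8, 12, 16, 24, 32, 48, 96.
Repeated squaring: 15^1 ≡ 15, 15^2 ≡ 31, 15^4 ≡ 88, 15^8 ≡ 81, 15^16 ≡ 62, 15^32 ≡ 61, 15^64 ≡ 35 (mod 97).
Test 15^d mod 97 for each divisor d in increasing order:
15^1 ≡ 15
15^2 ≡ 31
15^3 = 15^2·15^1 ≡ 77
15^4 ≡ 88
15^6 = 15^4·15^2 ≡ 12
15^8 ≡ 81
15^12 = 15^8·15^4 ≡ 47
15^16 ≡ 62
15^24 = 15^16·15^8 ≡ 75
15^32 ≡ 61
15^48 = 15^32·15^16 ≡ 96
15^96 = 15^64·15^32 ≡ 1  ← first divisor giving 1
The order is 96.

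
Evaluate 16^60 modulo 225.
1

Repeated squaring. Binary of 60 = 111100.
16^1 ≡ 16 (mod 225); 16^2 ≡ 31 (mod 225); 16^4 ≡ 61 (mod 225); 16^8 ≡ 121 (mod 225); 16^16 ≡ 16 (mod 225); 16^32 ≡ 31 (mod 225)
16^60 = 16^4 × 16^8 × 16^16 × 16^32 ≡ 1 (mod 225)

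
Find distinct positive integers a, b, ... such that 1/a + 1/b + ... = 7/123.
1/18 + 1/738

Greedy algorithm:
7/123: ceiling(123/7) = 18, use 1/18
1/738: ceiling(738/1) = 738, use 1/738
Result: 7/123 = 1/18 + 1/738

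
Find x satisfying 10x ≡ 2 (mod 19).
x ≡ 4 (mod 19)

gcd(10, 19) = 1, which divides 2, so solutions exist.
Find 10^(-1) mod 19 by the extended Euclidean algorithm:
19 = 1 × 10 + 9  ⟹  9 = (1)·19 + (-1)·10
10 = 1 × 9 + 1  ⟹  1 = (-1)·19 + (2)·10
So (2)·10 ≡ 1 (mod 19), i.e. 10^(-1) ≡ 2 (mod 19).
x ≡ 2 × 2 = 4 ≡ 4 (mod 19).
Check: 10 × 4 = 40 ≡ 2 (mod 19).
Unique solution: x ≡ 4 (mod 19)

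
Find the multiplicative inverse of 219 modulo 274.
269

gcd(219, 274) = 1, so the inverse exists.
Extended Euclidean algorithm on (274, 219):
274 = 1 × 219 + 55  ⟹  55 = (1)·274 + (-1)·219
219 = 3 × 55 + 54  ⟹  54 = (-3)·274 + (4)·219
55 = 1 × 54 + 1  ⟹  1 = (4)·274 + (-5)·219
So (-5)·219 ≡ 1 (mod 274), i.e. 219^(-1) ≡ -5 ≡ 269 (mod 274).
Check: 219 × 269 = 58911 ≡ 1 (mod 274)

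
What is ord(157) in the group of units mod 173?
86

173 is prime, so ord(157) divides φ(173) = 172.
Divisors of 172: 1, 2, 4, 43, 86, 172.
Repeated squaring: 157^1 ≡ 157, 157^2 ≡ 83, 157^4 ≡ 142, 157^8 ≡ 96, 157^16 ≡ 47, 157^32 ≡ 133, 157^64 ≡ 43, 157^128 ≡ 119 (mod 173).
Test 157^d mod 173 for each divisor d in increasing order:
157^1 ≡ 157
157^2 ≡ 83
157^4 ≡ 142
157^43 = 157^32·157^8·157^2·157^1 ≡ 172
157^86 = 157^64·157^16·157^4·157^2 ≡ 1  ← first divisor giving 1
The order is 86.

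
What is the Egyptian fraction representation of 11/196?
1/18 + 1/1764

Greedy algorithm:
11/196: ceiling(196/11) = 18, use 1/18
1/1764: ceiling(1764/1) = 1764, use 1/1764
Result: 11/196 = 1/18 + 1/1764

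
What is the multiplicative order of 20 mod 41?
20

41 is prime, so ord(20) divides φ(41) = 40.
Divisors of 40: 1, 2, 4, 5, 8, 10, 20, 40.
Repeated squaring: 20^1 ≡ 20, 20^2 ≡ 31, 20^4 ≡ 18, 20^8 ≡ 37, 20^16 ≡ 16, 20^32 ≡ 10 (mod 41).
Test 20^d mod 41 for each divisor d in increasing order:
20^1 ≡ 20
20^2 ≡ 31
20^4 ≡ 18
20^5 = 20^4·20^1 ≡ 32
20^8 ≡ 37
20^10 = 20^8·20^2 ≡ 40
20^20 = 20^16·20^4 ≡ 1  ← first divisor giving 1
The order is 20.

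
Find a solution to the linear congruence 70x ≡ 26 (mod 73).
x ≡ 40 (mod 73)

gcd(70, 73) = 1, which divides 26, so solutions exist.
Find 70^(-1) mod 73 by the extended Euclidean algorithm:
73 = 1 × 70 + 3  ⟹  3 = (1)·73 + (-1)·70
70 = 23 × 3 + 1  ⟹  1 = (-23)·73 + (24)·70
So (24)·70 ≡ 1 (mod 73), i.e. 70^(-1) ≡ 24 (mod 73).
x ≡ 24 × 26 = 624 ≡ 40 (mod 73).
Check: 70 × 40 = 2800 ≡ 26 (mod 73).
Unique solution: x ≡ 40 (mod 73)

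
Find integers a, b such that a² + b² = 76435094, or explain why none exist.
Not possible

Factorization: 76435094 = 2 × 17 × 131^3
By Fermat: n is sum of two squares iff every prime p ≡ 3 (mod 4) appears to even power.
Prime(s) ≡ 3 (mod 4) with odd exponent: [(131, 3)]
Therefore 76435094 cannot be expressed as a² + b².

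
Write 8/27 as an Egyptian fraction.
1/4 + 1/22 + 1/1188

Greedy algorithm:
8/27: ceiling(27/8) = 4, use 1/4
5/108: ceiling(108/5) = 22, use 1/22
1/1188: ceiling(1188/1) = 1188, use 1/1188
Result: 8/27 = 1/4 + 1/22 + 1/1188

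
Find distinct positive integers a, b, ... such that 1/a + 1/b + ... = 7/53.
1/8 + 1/142 + 1/30104

Greedy algorithm:
7/53: ceiling(53/7) = 8, use 1/8
3/424: ceiling(424/3) = 142, use 1/142
1/30104: ceiling(30104/1) = 30104, use 1/30104
Result: 7/53 = 1/8 + 1/142 + 1/30104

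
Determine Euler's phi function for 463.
462

463 = 463
φ(n) = n × ∏(1 - 1/p) for each prime p dividing n
φ(463) = 463 × (1 - 1/463) = 462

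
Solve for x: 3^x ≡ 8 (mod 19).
3

Baby-step giant-step with step n = ⌈√19⌉ = 5.
Baby steps 3^j mod 19 (j:value) for j=0..4: 0:1, 1:3, 2:9, 3:8, 4:5.
h = 8 is already in the table at j=3, so x = 3.
Check: 3^3 ≡ 8 (mod 19).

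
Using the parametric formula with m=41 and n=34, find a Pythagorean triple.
(525, 2788, 2837)

Euclid's formula: a = m² - n², b = 2mn, c = m² + n²
m = 41, n = 34
a = 41² - 34² = 1681 - 1156 = 525
b = 2 × 41 × 34 = 2788
c = 41² + 34² = 1681 + 1156 = 2837
Verification: 525² + 2788² = 275625 + 7772944 = 8048569 = 2837² ✓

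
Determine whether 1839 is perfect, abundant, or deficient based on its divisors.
deficient

Proper divisors of 1839: sum = 1 + 3 + 613 = 617
Since 617 < 1839, 1839 is deficient.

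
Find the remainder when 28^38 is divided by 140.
84

Repeated squaring. Binary of 38 = 100110.
28^1 ≡ 28 (mod 140); 28^2 ≡ 84 (mod 140); 28^4 ≡ 56 (mod 140); 28^8 ≡ 56 (mod 140); 28^16 ≡ 56 (mod 140); 28^32 ≡ 56 (mod 140)
28^38 = 28^2 × 28^4 × 28^32 ≡ 84 (mod 140)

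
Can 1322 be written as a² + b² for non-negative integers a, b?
19² + 31² (a=19, b=31)

Factorization: 1322 = 2 × 661
By Fermat: n is sum of two squares iff every prime p ≡ 3 (mod 4) appears to even power.
All primes ≡ 3 (mod 4) appear to even power.
Search a = 0, 1, 2, … for 1322 - a² a perfect square: first hit at a = 19: 1322 - 361 = 961 = 31².
1322 = 19² + 31² = 361 + 961 ✓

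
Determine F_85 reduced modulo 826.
243

Matrix identity: Q^n = [[F_(n+1), F_n], [F_n, F_(n-1)]] with Q = [[1,1],[1,0]].
n = 85 = 1010101₂. Square-and-multiply, entries mod 826:
Q^1 = [[1,1],[1,0]]
Q^2 = (Q^1)² = [[2,1],[1,1]]
Q^5 = (Q^2)²·Q = [[8,5],[5,3]]
Q^10 = (Q^5)² = [[89,55],[55,34]]
Q^21 = (Q^10)²·Q = [[365,208],[208,157]]
Q^42 = (Q^21)² = [[551,370],[370,181]]
Q^85 = (Q^42)²·Q = [[155,243],[243,738]]
F_85 mod 826 = Q^85[0][1] = 243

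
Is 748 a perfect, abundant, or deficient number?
abundant

Proper divisors of 748: sum = 1 + 2 + 4 + 11 + 17 + 22 + 34 + 44 + 68 + 187 + 374 = 764
Since 764 > 748, 748 is abundant.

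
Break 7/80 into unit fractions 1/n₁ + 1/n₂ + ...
1/12 + 1/240

Greedy algorithm:
7/80: ceiling(80/7) = 12, use 1/12
1/240: ceiling(240/1) = 240, use 1/240
Result: 7/80 = 1/12 + 1/240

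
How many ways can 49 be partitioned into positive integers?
173525

p(n) counts ways to write n as a sum of positive integers (order ignored).
Euler's pentagonal recurrence: p(k) = p(k-1) + p(k-2) - p(k-5) - p(k-7) + p(k-12) + p(k-15) - ... (offsets j(3j∓1)/2, signs ++--, p(0)=1, p(<0)=0).
DP table for k = 0..48: p(0)=1, p(1)=1, p(2)=2, p(3)=3, p(4)=5, p(5)=7, p(6)=11, p(7)=15, p(8)=22, p(9)=30, p(10)=42, p(11)=56, p(12)=77, p(13)=101, p(14)=135, p(15)=176, p(16)=231, p(17)=297, p(18)=385, p(19)=490, p(20)=627, p(21)=792, p(22)=1002, p(23)=1255, p(24)=1575, p(25)=1958, p(26)=2436, p(27)=3010, p(28)=3718, p(29)=4565, p(30)=5604, p(31)=6842, p(32)=8349, p(33)=10143, p(34)=12310, p(35)=14883, p(36)=17977, p(37)=21637, p(38)=26015, p(39)=31185, p(40)=37338, p(41)=44583, p(42)=53174, p(43)=63261, p(44)=75175, p(45)=89134, p(46)=105558, p(47)=124754, p(48)=147273.
Final step: p(49) = p(48) + p(47) - p(44) - p(42) + p(37) + p(34) - p(27) - p(23) + p(14) + p(9)
= 147273 + 124754 - 75175 - 53174 + 21637 + 12310 - 3010 - 1255 + 135 + 30
= 173525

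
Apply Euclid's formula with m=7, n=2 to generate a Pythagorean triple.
(45, 28, 53)

Euclid's formula: a = m² - n², b = 2mn, c = m² + n²
m = 7, n = 2
a = 7² - 2² = 49 - 4 = 45
b = 2 × 7 × 2 = 28
c = 7² + 2² = 49 + 4 = 53
Verification: 45² + 28² = 2025 + 784 = 2809 = 53² ✓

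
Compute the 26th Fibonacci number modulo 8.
1

Matrix identity: Q^n = [[F_(n+1), F_n], [F_n, F_(n-1)]] with Q = [[1,1],[1,0]].
n = 26 = 11010₂. Square-and-multiply, entries mod 8:
Q^1 = [[1,1],[1,0]]
Q^3 = (Q^1)²·Q = [[3,2],[2,1]]
Q^6 = (Q^3)² = [[5,0],[0,5]]
Q^13 = (Q^6)²·Q = [[1,1],[1,0]]
Q^26 = (Q^13)² = [[2,1],[1,1]]
F_26 mod 8 = Q^26[0][1] = 1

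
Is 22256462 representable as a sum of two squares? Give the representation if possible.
Not possible

Factorization: 22256462 = 2 × 37 × 67^3
By Fermat: n is sum of two squares iff every prime p ≡ 3 (mod 4) appears to even power.
Prime(s) ≡ 3 (mod 4) with odd exponent: [(67, 3)]
Therefore 22256462 cannot be expressed as a² + b².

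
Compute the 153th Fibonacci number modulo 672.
34

Matrix identity: Q^n = [[F_(n+1), F_n], [F_n, F_(n-1)]] with Q = [[1,1],[1,0]].
n = 153 = 10011001₂. Square-and-multiply, entries mod 672:
Q^1 = [[1,1],[1,0]]
Q^2 = (Q^1)² = [[2,1],[1,1]]
Q^4 = (Q^2)² = [[5,3],[3,2]]
Q^9 = (Q^4)²·Q = [[55,34],[34,21]]
Q^19 = (Q^9)²·Q = [[45,149],[149,568]]
Q^38 = (Q^19)² = [[34,617],[617,89]]
Q^76 = (Q^38)² = [[149,627],[627,194]]
Q^153 = (Q^76)²·Q = [[55,34],[34,21]]
F_153 mod 672 = Q^153[0][1] = 34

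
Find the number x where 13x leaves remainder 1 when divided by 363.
28

gcd(13, 363) = 1, so the inverse exists.
Extended Euclidean algorithm on (363, 13):
363 = 27 × 13 + 12  ⟹  12 = (1)·363 + (-27)·13
13 = 1 × 12 + 1  ⟹  1 = (-1)·363 + (28)·13
So (28)·13 ≡ 1 (mod 363), i.e. 13^(-1) ≡ 28 (mod 363).
Check: 13 × 28 = 364 ≡ 1 (mod 363)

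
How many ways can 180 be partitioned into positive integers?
684957390936

p(n) counts ways to write n as a sum of positive integers (order ignored).
Euler's pentagonal recurrence: p(k) = p(k-1) + p(k-2) - p(k-5) - p(k-7) + p(k-12) + p(k-15) - ... (offsets j(3j∓1)/2, signs ++--, p(0)=1, p(<0)=0).
DP table for k = 0..179: p(0)=1, p(1)=1, p(2)=2, p(3)=3, p(4)=5, p(5)=7, p(6)=11, p(7)=15, p(8)=22, p(9)=30, p(10)=42, p(11)=56, p(12)=77, p(13)=101, p(14)=135, p(15)=176, p(16)=231, p(17)=297, p(18)=385, p(19)=490, p(20)=627, p(21)=792, p(22)=1002, p(23)=1255, p(24)=1575, p(25)=1958, p(26)=2436, p(27)=3010, p(28)=3718, p(29)=4565, p(30)=5604, p(31)=6842, p(32)=8349, p(33)=10143, p(34)=12310, p(35)=14883, p(36)=17977, p(37)=21637, p(38)=26015, p(39)=31185, p(40)=37338, p(41)=44583, p(42)=53174, p(43)=63261, p(44)=75175, p(45)=89134, p(46)=105558, p(47)=124754, p(48)=147273, p(49)=173525, p(50)=204226, p(51)=239943, p(52)=281589, p(53)=329931, p(54)=386155, p(55)=451276, p(56)=526823, p(57)=614154, p(58)=715220, p(59)=831820, p(60)=966467, p(61)=1121505, p(62)=1300156, p(63)=1505499, p(64)=1741630, p(65)=2012558, p(66)=2323520, p(67)=2679689, p(68)=3087735, p(69)=3554345, p(70)=4087968, p(71)=4697205, p(72)=5392783, p(73)=6185689, p(74)=7089500, p(75)=8118264, p(76)=9289091, p(77)=10619863, p(78)=12132164, p(79)=13848650, p(80)=15796476, p(81)=18004327, p(82)=20506255, p(83)=23338469, p(84)=26543660, p(85)=30167357, p(86)=34262962, p(87)=38887673, p(88)=44108109, p(89)=49995925, p(90)=56634173, p(91)=64112359, p(92)=72533807, p(93)=82010177, p(94)=92669720, p(95)=104651419, p(96)=118114304, p(97)=133230930, p(98)=150198136, p(99)=169229875, p(100)=190569292, p(101)=214481126, p(102)=241265379, p(103)=271248950, p(104)=304801365, p(105)=342325709, p(106)=384276336, p(107)=431149389, p(108)=483502844, p(109)=541946240, p(110)=607163746, p(111)=679903203, p(112)=761002156, p(113)=851376628, p(114)=952050665, p(115)=1064144451, p(116)=1188908248, p(117)=1327710076, p(118)=1482074143, p(119)=1653668665, p(120)=1844349560, p(121)=2056148051, p(122)=2291320912, p(123)=2552338241, p(124)=2841940500, p(125)=3163127352, p(126)=3519222692, p(127)=3913864295, p(128)=4351078600, p(129)=4835271870, p(130)=5371315400, p(131)=5964539504, p(132)=6620830889, p(133)=7346629512, p(134)=8149040695, p(135)=9035836076, p(136)=10015581680, p(137)=11097645016, p(138)=12292341831, p(139)=13610949895, p(140)=15065878135, p(141)=16670689208, p(142)=18440293320, p(143)=20390982757, p(144)=22540654445, p(145)=24908858009, p(146)=27517052599, p(147)=30388671978, p(148)=33549419497, p(149)=37027355200, p(150)=40853235313, p(151)=45060624582, p(152)=49686288421, p(153)=54770336324, p(154)=60356673280, p(155)=66493182097, p(156)=73232243759, p(157)=80630964769, p(158)=88751778802, p(159)=97662728555, p(160)=107438159466, p(161)=118159068427, p(162)=129913904637, p(163)=142798995930, p(164)=156919475295, p(165)=172389800255, p(166)=189334822579, p(167)=207890420102, p(168)=228204732751, p(169)=250438925115, p(170)=274768617130, p(171)=301384802048, p(172)=330495499613, p(173)=362326859895, p(174)=397125074750, p(175)=435157697830, p(176)=476715857290, p(177)=522115831195, p(178)=571701605655, p(179)=625846753120.
Final step: p(180) = p(179) + p(178) - p(175) - p(173) + p(168) + p(165) - p(158) - p(154) + p(145) + p(140) - p(129) - p(123) + p(110) + p(103) - p(88) - p(80) + p(63) + p(54) - p(35) - p(25) + p(4)
= 625846753120 + 571701605655 - 435157697830 - 362326859895 + 228204732751 + 172389800255 - 88751778802 - 60356673280 + 24908858009 + 15065878135 - 4835271870 - 2552338241 + 607163746 + 271248950 - 44108109 - 15796476 + 1505499 + 386155 - 14883 - 1958 + 5
= 684957390936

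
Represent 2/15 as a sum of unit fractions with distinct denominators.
1/8 + 1/120

Greedy algorithm:
2/15: ceiling(15/2) = 8, use 1/8
1/120: ceiling(120/1) = 120, use 1/120
Result: 2/15 = 1/8 + 1/120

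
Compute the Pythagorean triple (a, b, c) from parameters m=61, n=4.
(3705, 488, 3737)

Euclid's formula: a = m² - n², b = 2mn, c = m² + n²
m = 61, n = 4
a = 61² - 4² = 3721 - 16 = 3705
b = 2 × 61 × 4 = 488
c = 61² + 4² = 3721 + 16 = 3737
Verification: 3705² + 488² = 13727025 + 238144 = 13965169 = 3737² ✓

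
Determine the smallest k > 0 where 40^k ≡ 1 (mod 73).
72

73 is prime, so ord(40) divides φ(73) = 72.
Divisors of 72: 1, 2, 3, 4, 6, 8, 9, 12, 18, 24, 36, 72.
Repeated squaring: 40^1 ≡ 40, 40^2 ≡ 67, 40^4 ≡ 36, 40^8 ≡ 55, 40^16 ≡ 32, 40^32 ≡ 2, 40^64 ≡ 4 (mod 73).
Test 40^d mod 73 for each divisor d in increasing order:
40^1 ≡ 40
40^2 ≡ 67
40^3 = 40^2·40^1 ≡ 52
40^4 ≡ 36
40^6 = 40^4·40^2 ≡ 3
40^8 ≡ 55
40^9 = 40^8·40^1 ≡ 10
40^12 = 40^8·40^4 ≡ 9
40^18 = 40^16·40^2 ≡ 27
40^24 = 40^16·40^8 ≡ 8
40^36 = 40^32·40^4 ≡ 72
40^72 = 40^64·40^8 ≡ 1  ← first divisor giving 1
The order is 72.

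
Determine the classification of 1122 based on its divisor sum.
abundant

Proper divisors of 1122: sum = 1 + 2 + 3 + 6 + 11 + 17 + 22 + 33 + 34 + 51 + 66 + 102 + 187 + 374 + 561 = 1470
Since 1470 > 1122, 1122 is abundant.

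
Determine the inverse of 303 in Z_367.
86

gcd(303, 367) = 1, so the inverse exists.
Extended Euclidean algorithm on (367, 303):
367 = 1 × 303 + 64  ⟹  64 = (1)·367 + (-1)·303
303 = 4 × 64 + 47  ⟹  47 = (-4)·367 + (5)·303
64 = 1 × 47 + 17  ⟹  17 = (5)·367 + (-6)·303
47 = 2 × 17 + 13  ⟹  13 = (-14)·367 + (17)·303
17 = 1 × 13 + 4  ⟹  4 = (19)·367 + (-23)·303
13 = 3 × 4 + 1  ⟹  1 = (-71)·367 + (86)·303
So (86)·303 ≡ 1 (mod 367), i.e. 303^(-1) ≡ 86 (mod 367).
Check: 303 × 86 = 26058 ≡ 1 (mod 367)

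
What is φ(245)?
168

245 = 5 × 7^2
φ(n) = n × ∏(1 - 1/p) for each prime p dividing n
φ(245) = 245 × (1 - 1/5) × (1 - 1/7) = 168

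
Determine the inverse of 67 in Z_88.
67

gcd(67, 88) = 1, so the inverse exists.
Extended Euclidean algorithm on (88, 67):
88 = 1 × 67 + 21  ⟹  21 = (1)·88 + (-1)·67
67 = 3 × 21 + 4  ⟹  4 = (-3)·88 + (4)·67
21 = 5 × 4 + 1  ⟹  1 = (16)·88 + (-21)·67
So (-21)·67 ≡ 1 (mod 88), i.e. 67^(-1) ≡ -21 ≡ 67 (mod 88).
Check: 67 × 67 = 4489 ≡ 1 (mod 88)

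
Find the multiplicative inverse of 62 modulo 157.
38

gcd(62, 157) = 1, so the inverse exists.
Extended Euclidean algorithm on (157, 62):
157 = 2 × 62 + 33  ⟹  33 = (1)·157 + (-2)·62
62 = 1 × 33 + 29  ⟹  29 = (-1)·157 + (3)·62
33 = 1 × 29 + 4  ⟹  4 = (2)·157 + (-5)·62
29 = 7 × 4 + 1  ⟹  1 = (-15)·157 + (38)·62
So (38)·62 ≡ 1 (mod 157), i.e. 62^(-1) ≡ 38 (mod 157).
Check: 62 × 38 = 2356 ≡ 1 (mod 157)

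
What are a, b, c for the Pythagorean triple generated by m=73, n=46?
(3213, 6716, 7445)

Euclid's formula: a = m² - n², b = 2mn, c = m² + n²
m = 73, n = 46
a = 73² - 46² = 5329 - 2116 = 3213
b = 2 × 73 × 46 = 6716
c = 73² + 46² = 5329 + 2116 = 7445
Verification: 3213² + 6716² = 10323369 + 45104656 = 55428025 = 7445² ✓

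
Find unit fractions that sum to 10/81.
1/9 + 1/81

Greedy algorithm:
10/81: ceiling(81/10) = 9, use 1/9
1/81: ceiling(81/1) = 81, use 1/81
Result: 10/81 = 1/9 + 1/81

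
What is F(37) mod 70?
47

Matrix identity: Q^n = [[F_(n+1), F_n], [F_n, F_(n-1)]] with Q = [[1,1],[1,0]].
n = 37 = 100101₂. Square-and-multiply, entries mod 70:
Q^1 = [[1,1],[1,0]]
Q^2 = (Q^1)² = [[2,1],[1,1]]
Q^4 = (Q^2)² = [[5,3],[3,2]]
Q^9 = (Q^4)²·Q = [[55,34],[34,21]]
Q^18 = (Q^9)² = [[51,64],[64,57]]
Q^37 = (Q^18)²·Q = [[29,47],[47,52]]
F_37 mod 70 = Q^37[0][1] = 47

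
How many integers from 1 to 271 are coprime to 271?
270

271 = 271
φ(n) = n × ∏(1 - 1/p) for each prime p dividing n
φ(271) = 271 × (1 - 1/271) = 270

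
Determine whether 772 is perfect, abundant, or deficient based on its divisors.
deficient

Proper divisors of 772: sum = 1 + 2 + 4 + 193 + 386 = 586
Since 586 < 772, 772 is deficient.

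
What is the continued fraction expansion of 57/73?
[0; 1, 3, 1, 1, 3, 2]

Euclidean algorithm steps:
57 = 0 × 73 + 57
73 = 1 × 57 + 16
57 = 3 × 16 + 9
16 = 1 × 9 + 7
9 = 1 × 7 + 2
7 = 3 × 2 + 1
2 = 2 × 1 + 0
Continued fraction: [0; 1, 3, 1, 1, 3, 2]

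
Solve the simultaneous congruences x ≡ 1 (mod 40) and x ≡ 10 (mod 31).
41

Using Chinese Remainder Theorem:
M = 40 × 31 = 1240
M1 = 31, M2 = 40
y1 = 31^(-1) mod 40 = 31
y2 = 40^(-1) mod 31 = 7
x = (1×31×31 + 10×40×7) mod 1240 = 41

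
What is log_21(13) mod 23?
18

Baby-step giant-step with step n = ⌈√23⌉ = 5.
Baby steps 21^j mod 23 (j:value) for j=0..4: 0:1, 1:21, 2:4, 3:15, 4:16.
Giant-step multiplier: 21^(-5) ≡ 21^(22-5) = 21^17 ≡ 5 (mod 23).
Giant steps γ_i = 13·5^i mod 23: γ_0=13, γ_1=19, γ_2=3, γ_3=15 (in table at j=3).
x = i·n + j = 3·5 + 3 = 18.
Check: 21^18 ≡ 13 (mod 23).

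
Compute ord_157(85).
156

157 is prime, so ord(85) divides φ(157) = 156.
Divisors of 156: 1, 2, 3, 4, 6, 12, 13, 26, 39, 52, 78, 156.
Repeated squaring: 85^1 ≡ 85, 85^2 ≡ 3, 85^4 ≡ 9, 85^8 ≡ 81, 85^16 ≡ 124, 85^32 ≡ 147, 85^64 ≡ 100, 85^128 ≡ 109 (mod 157).
Test 85^d mod 157 for each divisor d in increasing order:
85^1 ≡ 85
85^2 ≡ 3
85^3 = 85^2·85^1 ≡ 98
85^4 ≡ 9
85^6 = 85^4·85^2 ≡ 27
85^12 = 85^8·85^4 ≡ 101
85^13 = 85^8·85^4·85^1 ≡ 107
85^26 = 85^16·85^8·85^2 ≡ 145
85^39 = 85^32·85^4·85^2·85^1 ≡ 129
85^52 = 85^32·85^16·85^4 ≡ 144
85^78 = 85^64·85^8·85^4·85^2 ≡ 156
85^156 = 85^128·85^16·85^8·85^4 ≡ 1  ← first divisor giving 1
The order is 156.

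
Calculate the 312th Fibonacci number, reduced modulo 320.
224

Matrix identity: Q^n = [[F_(n+1), F_n], [F_n, F_(n-1)]] with Q = [[1,1],[1,0]].
n = 312 = 100111000₂. Square-and-multiply, entries mod 320:
Q^1 = [[1,1],[1,0]]
Q^2 = (Q^1)² = [[2,1],[1,1]]
Q^4 = (Q^2)² = [[5,3],[3,2]]
Q^9 = (Q^4)²·Q = [[55,34],[34,21]]
Q^19 = (Q^9)²·Q = [[45,21],[21,24]]
Q^39 = (Q^19)²·Q = [[75,226],[226,169]]
Q^78 = (Q^39)² = [[61,104],[104,277]]
Q^156 = (Q^78)² = [[137,272],[272,185]]
Q^312 = (Q^156)² = [[273,224],[224,49]]
F_312 mod 320 = Q^312[0][1] = 224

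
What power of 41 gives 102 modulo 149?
16

Baby-step giant-step with step n = ⌈√149⌉ = 13.
Baby steps 41^j mod 149 (j:value) for j=0..12: 0:1, 1:41, 2:42, 3:83, 4:125, 5:59, 6:35, 7:94, 8:129, 9:74, 10:54, 11:128, 12:33.
Giant-step multiplier: 41^(-13) ≡ 41^(148-13) = 41^135 ≡ 87 (mod 149).
Giant steps γ_i = 102·87^i mod 149: γ_0=102, γ_1=83 (in table at j=3).
x = i·n + j = 1·13 + 3 = 16.
Check: 41^16 ≡ 102 (mod 149).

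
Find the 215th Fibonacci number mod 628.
573

Matrix identity: Q^n = [[F_(n+1), F_n], [F_n, F_(n-1)]] with Q = [[1,1],[1,0]].
n = 215 = 11010111₂. Square-and-multiply, entries mod 628:
Q^1 = [[1,1],[1,0]]
Q^3 = (Q^1)²·Q = [[3,2],[2,1]]
Q^6 = (Q^3)² = [[13,8],[8,5]]
Q^13 = (Q^6)²·Q = [[377,233],[233,144]]
Q^26 = (Q^13)² = [[482,189],[189,293]]
Q^53 = (Q^26)²·Q = [[40,517],[517,151]]
Q^107 = (Q^53)²·Q = [[256,105],[105,151]]
Q^215 = (Q^107)²·Q = [[604,573],[573,31]]
F_215 mod 628 = Q^215[0][1] = 573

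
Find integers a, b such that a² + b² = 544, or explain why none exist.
12² + 20² (a=12, b=20)

Factorization: 544 = 2^5 × 17
By Fermat: n is sum of two squares iff every prime p ≡ 3 (mod 4) appears to even power.
All primes ≡ 3 (mod 4) appear to even power.
Search a = 0, 1, 2, … for 544 - a² a perfect square: first hit at a = 12: 544 - 144 = 400 = 20².
544 = 12² + 20² = 144 + 400 ✓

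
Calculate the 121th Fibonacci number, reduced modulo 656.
1

Matrix identity: Q^n = [[F_(n+1), F_n], [F_n, F_(n-1)]] with Q = [[1,1],[1,0]].
n = 121 = 1111001₂. Square-and-multiply, entries mod 656:
Q^1 = [[1,1],[1,0]]
Q^3 = (Q^1)²·Q = [[3,2],[2,1]]
Q^7 = (Q^3)²·Q = [[21,13],[13,8]]
Q^15 = (Q^7)²·Q = [[331,610],[610,377]]
Q^30 = (Q^15)² = [[157,232],[232,581]]
Q^60 = (Q^30)² = [[409,0],[0,409]]
Q^121 = (Q^60)²·Q = [[1,1],[1,0]]
F_121 mod 656 = Q^121[0][1] = 1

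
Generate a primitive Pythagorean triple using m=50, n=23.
(1971, 2300, 3029)

Euclid's formula: a = m² - n², b = 2mn, c = m² + n²
m = 50, n = 23
a = 50² - 23² = 2500 - 529 = 1971
b = 2 × 50 × 23 = 2300
c = 50² + 23² = 2500 + 529 = 3029
Verification: 1971² + 2300² = 3884841 + 5290000 = 9174841 = 3029² ✓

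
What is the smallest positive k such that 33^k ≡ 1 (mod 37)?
9

37 is prime, so ord(33) divides φ(37) = 36.
Divisors of 36: 1, 2, 3, 4, 6, 9, 12, 18, 36.
Repeated squaring: 33^1 ≡ 33, 33^2 ≡ 16, 33^4 ≡ 34, 33^8 ≡ 9, 33^16 ≡ 7, 33^32 ≡ 12 (mod 37).
Test 33^d mod 37 for each divisor d in increasing order:
33^1 ≡ 33
33^2 ≡ 16
33^3 = 33^2·33^1 ≡ 10
33^4 ≡ 34
33^6 = 33^4·33^2 ≡ 26
33^9 = 33^8·33^1 ≡ 1  ← first divisor giving 1
The order is 9.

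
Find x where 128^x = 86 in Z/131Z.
55

Baby-step giant-step with step n = ⌈√131⌉ = 12.
Baby steps 128^j mod 131 (j:value) for j=0..11: 0:1, 1:128, 2:9, 3:104, 4:81, 5:19, 6:74, 7:40, 8:11, 9:98, 10:99, 11:96.
Giant-step multiplier: 128^(-12) ≡ 128^(130-12) = 128^118 ≡ 5 (mod 131).
Giant steps γ_i = 86·5^i mod 131: γ_0=86, γ_1=37, γ_2=54, γ_3=8, γ_4=40 (in table at j=7).
x = i·n + j = 4·12 + 7 = 55.
Check: 128^55 ≡ 86 (mod 131).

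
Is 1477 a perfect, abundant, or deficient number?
deficient

Proper divisors of 1477: sum = 1 + 7 + 211 = 219
Since 219 < 1477, 1477 is deficient.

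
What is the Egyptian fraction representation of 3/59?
1/20 + 1/1180

Greedy algorithm:
3/59: ceiling(59/3) = 20, use 1/20
1/1180: ceiling(1180/1) = 1180, use 1/1180
Result: 3/59 = 1/20 + 1/1180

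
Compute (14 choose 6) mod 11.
0

Using Lucas' theorem:
Write n=14 and k=6 in base 11:
n in base 11: [1, 3]
k in base 11: [0, 6]
C(14,6) mod 11 = ∏ C(n_i, k_i) mod 11
Digit binomials (mod 11): C(1,0) = 1; C(3,6) = 0 (k_i > n_i)
Product: 1 × 0 = 0 ≡ 0 (mod 11)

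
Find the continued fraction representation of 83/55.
[1; 1, 1, 27]

Euclidean algorithm steps:
83 = 1 × 55 + 28
55 = 1 × 28 + 27
28 = 1 × 27 + 1
27 = 27 × 1 + 0
Continued fraction: [1; 1, 1, 27]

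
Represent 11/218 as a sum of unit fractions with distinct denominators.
1/20 + 1/2180

Greedy algorithm:
11/218: ceiling(218/11) = 20, use 1/20
1/2180: ceiling(2180/1) = 2180, use 1/2180
Result: 11/218 = 1/20 + 1/2180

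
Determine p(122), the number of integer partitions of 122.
2291320912

p(n) counts ways to write n as a sum of positive integers (order ignored).
Euler's pentagonal recurrence: p(k) = p(k-1) + p(k-2) - p(k-5) - p(k-7) + p(k-12) + p(k-15) - ... (offsets j(3j∓1)/2, signs ++--, p(0)=1, p(<0)=0).
DP table for k = 0..121: p(0)=1, p(1)=1, p(2)=2, p(3)=3, p(4)=5, p(5)=7, p(6)=11, p(7)=15, p(8)=22, p(9)=30, p(10)=42, p(11)=56, p(12)=77, p(13)=101, p(14)=135, p(15)=176, p(16)=231, p(17)=297, p(18)=385, p(19)=490, p(20)=627, p(21)=792, p(22)=1002, p(23)=1255, p(24)=1575, p(25)=1958, p(26)=2436, p(27)=3010, p(28)=3718, p(29)=4565, p(30)=5604, p(31)=6842, p(32)=8349, p(33)=10143, p(34)=12310, p(35)=14883, p(36)=17977, p(37)=21637, p(38)=26015, p(39)=31185, p(40)=37338, p(41)=44583, p(42)=53174, p(43)=63261, p(44)=75175, p(45)=89134, p(46)=105558, p(47)=124754, p(48)=147273, p(49)=173525, p(50)=204226, p(51)=239943, p(52)=281589, p(53)=329931, p(54)=386155, p(55)=451276, p(56)=526823, p(57)=614154, p(58)=715220, p(59)=831820, p(60)=966467, p(61)=1121505, p(62)=1300156, p(63)=1505499, p(64)=1741630, p(65)=2012558, p(66)=2323520, p(67)=2679689, p(68)=3087735, p(69)=3554345, p(70)=4087968, p(71)=4697205, p(72)=5392783, p(73)=6185689, p(74)=7089500, p(75)=8118264, p(76)=9289091, p(77)=10619863, p(78)=12132164, p(79)=13848650, p(80)=15796476, p(81)=18004327, p(82)=20506255, p(83)=23338469, p(84)=26543660, p(85)=30167357, p(86)=34262962, p(87)=38887673, p(88)=44108109, p(89)=49995925, p(90)=56634173, p(91)=64112359, p(92)=72533807, p(93)=82010177, p(94)=92669720, p(95)=104651419, p(96)=118114304, p(97)=133230930, p(98)=150198136, p(99)=169229875, p(100)=190569292, p(101)=214481126, p(102)=241265379, p(103)=271248950, p(104)=304801365, p(105)=342325709, p(106)=384276336, p(107)=431149389, p(108)=483502844, p(109)=541946240, p(110)=607163746, p(111)=679903203, p(112)=761002156, p(113)=851376628, p(114)=952050665, p(115)=1064144451, p(116)=1188908248, p(117)=1327710076, p(118)=1482074143, p(119)=1653668665, p(120)=1844349560, p(121)=2056148051.
Final step: p(122) = p(121) + p(120) - p(117) - p(115) + p(110) + p(107) - p(100) - p(96) + p(87) + p(82) - p(71) - p(65) + p(52) + p(45) - p(30) - p(22) + p(5)
= 2056148051 + 1844349560 - 1327710076 - 1064144451 + 607163746 + 431149389 - 190569292 - 118114304 + 38887673 + 20506255 - 4697205 - 2012558 + 281589 + 89134 - 5604 - 1002 + 7
= 2291320912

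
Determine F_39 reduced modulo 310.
96

Matrix identity: Q^n = [[F_(n+1), F_n], [F_n, F_(n-1)]] with Q = [[1,1],[1,0]].
n = 39 = 100111₂. Square-and-multiply, entries mod 310:
Q^1 = [[1,1],[1,0]]
Q^2 = (Q^1)² = [[2,1],[1,1]]
Q^4 = (Q^2)² = [[5,3],[3,2]]
Q^9 = (Q^4)²·Q = [[55,34],[34,21]]
Q^19 = (Q^9)²·Q = [[255,151],[151,104]]
Q^39 = (Q^19)²·Q = [[55,96],[96,269]]
F_39 mod 310 = Q^39[0][1] = 96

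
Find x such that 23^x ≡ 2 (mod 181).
17

Baby-step giant-step with step n = ⌈√181⌉ = 14.
Baby steps 23^j mod 181 (j:value) for j=0..13: 0:1, 1:23, 2:167, 3:40, 4:15, 5:164, 6:152, 7:57, 8:44, 9:107, 10:108, 11:131, 12:117, 13:157.
Giant-step multiplier: 23^(-14) ≡ 23^(180-14) = 23^166 ≡ 20 (mod 181).
Giant steps γ_i = 2·20^i mod 181: γ_0=2, γ_1=40 (in table at j=3).
x = i·n + j = 1·14 + 3 = 17.
Check: 23^17 ≡ 2 (mod 181).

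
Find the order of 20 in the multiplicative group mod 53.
52

53 is prime, so ord(20) divides φ(53) = 52.
Divisors of 52: 1, 2, 4, 13, 26, 52.
Repeated squaring: 20^1 ≡ 20, 20^2 ≡ 29, 20^4 ≡ 46, 20^8 ≡ 49, 20^16 ≡ 16, 20^32 ≡ 44 (mod 53).
Test 20^d mod 53 for each divisor d in increasing order:
20^1 ≡ 20
20^2 ≡ 29
20^4 ≡ 46
20^13 = 20^8·20^4·20^1 ≡ 30
20^26 = 20^16·20^8·20^2 ≡ 52
20^52 = 20^32·20^16·20^4 ≡ 1  ← first divisor giving 1
The order is 52.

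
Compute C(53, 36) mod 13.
0

Using Lucas' theorem:
Write n=53 and k=36 in base 13:
n in base 13: [4, 1]
k in base 13: [2, 10]
C(53,36) mod 13 = ∏ C(n_i, k_i) mod 13
Digit binomials (mod 13): C(4,2) = 6; C(1,10) = 0 (k_i > n_i)
Product: 6 × 0 = 0 ≡ 0 (mod 13)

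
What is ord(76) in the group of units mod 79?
39

79 is prime, so ord(76) divides φ(79) = 78.
Divisors of 78: 1, 2, 3, 6, 13, 26, 39, 78.
Repeated squaring: 76^1 ≡ 76, 76^2 ≡ 9, 76^4 ≡ 2, 76^8 ≡ 4, 76^16 ≡ 16, 76^32 ≡ 19, 76^64 ≡ 45 (mod 79).
Test 76^d mod 79 for each divisor d in increasing order:
76^1 ≡ 76
76^2 ≡ 9
76^3 = 76^2·76^1 ≡ 52
76^6 = 76^4·76^2 ≡ 18
76^13 = 76^8·76^4·76^1 ≡ 55
76^26 = 76^16·76^8·76^2 ≡ 23
76^39 = 76^32·76^4·76^2·76^1 ≡ 1  ← first divisor giving 1
The order is 39.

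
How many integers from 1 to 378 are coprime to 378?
108

378 = 2 × 3^3 × 7
φ(n) = n × ∏(1 - 1/p) for each prime p dividing n
φ(378) = 378 × (1 - 1/2) × (1 - 1/3) × (1 - 1/7) = 108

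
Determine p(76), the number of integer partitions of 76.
9289091

p(n) counts ways to write n as a sum of positive integers (order ignored).
Euler's pentagonal recurrence: p(k) = p(k-1) + p(k-2) - p(k-5) - p(k-7) + p(k-12) + p(k-15) - ... (offsets j(3j∓1)/2, signs ++--, p(0)=1, p(<0)=0).
DP table for k = 0..75: p(0)=1, p(1)=1, p(2)=2, p(3)=3, p(4)=5, p(5)=7, p(6)=11, p(7)=15, p(8)=22, p(9)=30, p(10)=42, p(11)=56, p(12)=77, p(13)=101, p(14)=135, p(15)=176, p(16)=231, p(17)=297, p(18)=385, p(19)=490, p(20)=627, p(21)=792, p(22)=1002, p(23)=1255, p(24)=1575, p(25)=1958, p(26)=2436, p(27)=3010, p(28)=3718, p(29)=4565, p(30)=5604, p(31)=6842, p(32)=8349, p(33)=10143, p(34)=12310, p(35)=14883, p(36)=17977, p(37)=21637, p(38)=26015, p(39)=31185, p(40)=37338, p(41)=44583, p(42)=53174, p(43)=63261, p(44)=75175, p(45)=89134, p(46)=105558, p(47)=124754, p(48)=147273, p(49)=173525, p(50)=204226, p(51)=239943, p(52)=281589, p(53)=329931, p(54)=386155, p(55)=451276, p(56)=526823, p(57)=614154, p(58)=715220, p(59)=831820, p(60)=966467, p(61)=1121505, p(62)=1300156, p(63)=1505499, p(64)=1741630, p(65)=2012558, p(66)=2323520, p(67)=2679689, p(68)=3087735, p(69)=3554345, p(70)=4087968, p(71)=4697205, p(72)=5392783, p(73)=6185689, p(74)=7089500, p(75)=8118264.
Final step: p(76) = p(75) + p(74) - p(71) - p(69) + p(64) + p(61) - p(54) - p(50) + p(41) + p(36) - p(25) - p(19) + p(6)
= 8118264 + 7089500 - 4697205 - 3554345 + 1741630 + 1121505 - 386155 - 204226 + 44583 + 17977 - 1958 - 490 + 11
= 9289091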